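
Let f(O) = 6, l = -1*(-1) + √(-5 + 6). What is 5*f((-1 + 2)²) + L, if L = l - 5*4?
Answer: 12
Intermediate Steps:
l = 2 (l = 1 + √1 = 1 + 1 = 2)
L = -18 (L = 2 - 5*4 = 2 - 20 = -18)
5*f((-1 + 2)²) + L = 5*6 - 18 = 30 - 18 = 12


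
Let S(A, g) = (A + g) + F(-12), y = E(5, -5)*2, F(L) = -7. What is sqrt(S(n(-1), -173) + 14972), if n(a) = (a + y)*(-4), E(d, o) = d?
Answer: 2*sqrt(3689) ≈ 121.47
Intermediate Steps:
y = 10 (y = 5*2 = 10)
n(a) = -40 - 4*a (n(a) = (a + 10)*(-4) = (10 + a)*(-4) = -40 - 4*a)
S(A, g) = -7 + A + g (S(A, g) = (A + g) - 7 = -7 + A + g)
sqrt(S(n(-1), -173) + 14972) = sqrt((-7 + (-40 - 4*(-1)) - 173) + 14972) = sqrt((-7 + (-40 + 4) - 173) + 14972) = sqrt((-7 - 36 - 173) + 14972) = sqrt(-216 + 14972) = sqrt(14756) = 2*sqrt(3689)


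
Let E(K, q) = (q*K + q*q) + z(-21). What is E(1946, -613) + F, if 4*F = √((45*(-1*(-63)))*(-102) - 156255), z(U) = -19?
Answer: -817148 + 5*I*√17817/4 ≈ -8.1715e+5 + 166.85*I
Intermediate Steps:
E(K, q) = -19 + q² + K*q (E(K, q) = (q*K + q*q) - 19 = (K*q + q²) - 19 = (q² + K*q) - 19 = -19 + q² + K*q)
F = 5*I*√17817/4 (F = √((45*(-1*(-63)))*(-102) - 156255)/4 = √((45*63)*(-102) - 156255)/4 = √(2835*(-102) - 156255)/4 = √(-289170 - 156255)/4 = √(-445425)/4 = (5*I*√17817)/4 = 5*I*√17817/4 ≈ 166.85*I)
E(1946, -613) + F = (-19 + (-613)² + 1946*(-613)) + 5*I*√17817/4 = (-19 + 375769 - 1192898) + 5*I*√17817/4 = -817148 + 5*I*√17817/4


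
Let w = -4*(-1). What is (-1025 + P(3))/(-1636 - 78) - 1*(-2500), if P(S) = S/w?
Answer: 17144097/6856 ≈ 2500.6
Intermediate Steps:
w = 4
P(S) = S/4
(-1025 + P(3))/(-1636 - 78) - 1*(-2500) = (-1025 + (¼)*3)/(-1636 - 78) - 1*(-2500) = (-1025 + ¾)/(-1714) + 2500 = -4097/4*(-1/1714) + 2500 = 4097/6856 + 2500 = 17144097/6856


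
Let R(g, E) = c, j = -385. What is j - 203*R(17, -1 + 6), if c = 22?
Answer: -4851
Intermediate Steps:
R(g, E) = 22
j - 203*R(17, -1 + 6) = -385 - 203*22 = -385 - 4466 = -4851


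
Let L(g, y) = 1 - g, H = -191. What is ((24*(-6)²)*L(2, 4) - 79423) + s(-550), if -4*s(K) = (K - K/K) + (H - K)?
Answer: -80239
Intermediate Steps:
s(K) = 48 (s(K) = -((K - K/K) + (-191 - K))/4 = -((K - 1*1) + (-191 - K))/4 = -((K - 1) + (-191 - K))/4 = -((-1 + K) + (-191 - K))/4 = -¼*(-192) = 48)
((24*(-6)²)*L(2, 4) - 79423) + s(-550) = ((24*(-6)²)*(1 - 1*2) - 79423) + 48 = ((24*36)*(1 - 2) - 79423) + 48 = (864*(-1) - 79423) + 48 = (-864 - 79423) + 48 = -80287 + 48 = -80239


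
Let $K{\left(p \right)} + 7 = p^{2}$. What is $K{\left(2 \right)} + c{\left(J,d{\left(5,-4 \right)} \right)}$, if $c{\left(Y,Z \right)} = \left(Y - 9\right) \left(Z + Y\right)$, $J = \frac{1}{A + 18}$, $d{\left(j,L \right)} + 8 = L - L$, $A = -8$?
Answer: $\frac{6731}{100} \approx 67.31$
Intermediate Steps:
$d{\left(j,L \right)} = -8$ ($d{\left(j,L \right)} = -8 + \left(L - L\right) = -8 + 0 = -8$)
$K{\left(p \right)} = -7 + p^{2}$
$J = \frac{1}{10}$ ($J = \frac{1}{-8 + 18} = \frac{1}{10} \approx 0.1$)
$c{\left(Y,Z \right)} = \left(-9 + Y\right) \left(Y + Z\right)$
$K{\left(2 \right)} + c{\left(J,d{\left(5,-4 \right)} \right)} = \left(-7 + 2^{2}\right) + \left(\left(\frac{1}{10}\right)^{2} - \frac{9}{10} - -72 + \frac{1}{10} \left(-8\right)\right) = \left(-7 + 4\right) + \left(\frac{1}{100} - \frac{9}{10} + 72 - \frac{4}{5}\right) = -3 + \frac{7031}{100} = \frac{6731}{100}$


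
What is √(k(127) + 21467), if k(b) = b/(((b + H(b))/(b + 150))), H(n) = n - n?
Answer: 12*√151 ≈ 147.46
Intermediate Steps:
H(n) = 0
k(b) = 150 + b (k(b) = b/(((b + 0)/(b + 150))) = b/((b/(150 + b))) = b*((150 + b)/b) = 150 + b)
√(k(127) + 21467) = √((150 + 127) + 21467) = √(277 + 21467) = √21744 = 12*√151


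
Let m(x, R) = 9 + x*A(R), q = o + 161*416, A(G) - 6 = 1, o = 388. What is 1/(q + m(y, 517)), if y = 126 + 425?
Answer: 1/71230 ≈ 1.4039e-5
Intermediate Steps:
A(G) = 7 (A(G) = 6 + 1 = 7)
y = 551
q = 67364 (q = 388 + 161*416 = 388 + 66976 = 67364)
m(x, R) = 9 + 7*x (m(x, R) = 9 + x*7 = 9 + 7*x)
1/(q + m(y, 517)) = 1/(67364 + (9 + 7*551)) = 1/(67364 + (9 + 3857)) = 1/(67364 + 3866) = 1/71230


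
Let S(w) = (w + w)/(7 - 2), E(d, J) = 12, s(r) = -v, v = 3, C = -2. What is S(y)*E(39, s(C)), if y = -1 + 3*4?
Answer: 264/5 ≈ 52.800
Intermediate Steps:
y = 11 (y = -1 + 12 = 11)
s(r) = -3 (s(r) = -1*3 = -3)
S(w) = 2*w/5 (S(w) = (2*w)/5 = (2*w)*(⅕) = 2*w/5)
S(y)*E(39, s(C)) = ((⅖)*11)*12 = (22/5)*12 = 264/5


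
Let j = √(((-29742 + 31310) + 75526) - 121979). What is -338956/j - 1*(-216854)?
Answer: 216854 + 338956*I*√44885/44885 ≈ 2.1685e+5 + 1599.9*I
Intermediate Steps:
j = I*√44885 (j = √((1568 + 75526) - 121979) = √(77094 - 121979) = √(-44885) = I*√44885 ≈ 211.86*I)
-338956/j - 1*(-216854) = -338956*(-I*√44885/44885) - 1*(-216854) = -(-338956)*I*√44885/44885 + 216854 = 338956*I*√44885/44885 + 216854 = 216854 + 338956*I*√44885/44885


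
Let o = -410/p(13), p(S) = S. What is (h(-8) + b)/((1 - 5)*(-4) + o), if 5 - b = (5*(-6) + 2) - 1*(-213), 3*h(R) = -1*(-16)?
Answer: 3406/303 ≈ 11.241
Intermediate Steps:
h(R) = 16/3 (h(R) = (-1*(-16))/3 = (1/3)*16 = 16/3)
o = -410/13 ≈ -31.538
b = -180 (b = 5 - ((5*(-6) + 2) - 1*(-213)) = 5 - ((-30 + 2) + 213) = 5 - (-28 + 213) = 5 - 1*185 = 5 - 185 = -180)
(h(-8) + b)/((1 - 5)*(-4) + o) = (16/3 - 180)/((1 - 5)*(-4) - 410/13) = -524/(3*(-4*(-4) - 410/13)) = -524/(3*(16 - 410/13)) = -524/(3*(-202/13)) = -524/3*(-13/202) = 3406/303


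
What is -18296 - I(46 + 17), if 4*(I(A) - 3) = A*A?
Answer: -77165/4 ≈ -19291.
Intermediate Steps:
I(A) = 3 + A²/4 (I(A) = 3 + (A*A)/4 = 3 + A²/4)
-18296 - I(46 + 17) = -18296 - (3 + (46 + 17)²/4) = -18296 - (3 + (¼)*63²) = -18296 - (3 + (¼)*3969) = -18296 - (3 + 3969/4) = -18296 - 1*3981/4 = -18296 - 3981/4 = -77165/4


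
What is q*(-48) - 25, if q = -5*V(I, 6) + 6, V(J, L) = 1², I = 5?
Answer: -73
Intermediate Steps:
V(J, L) = 1
q = 1 (q = -5*1 + 6 = -5 + 6 = 1)
q*(-48) - 25 = 1*(-48) - 25 = -48 - 25 = -73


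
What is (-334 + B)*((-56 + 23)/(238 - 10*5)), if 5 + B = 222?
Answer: 3861/188 ≈ 20.537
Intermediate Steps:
B = 217 (B = -5 + 222 = 217)
(-334 + B)*((-56 + 23)/(238 - 10*5)) = (-334 + 217)*((-56 + 23)/(238 - 10*5)) = -(-3861)/(238 - 50) = -(-3861)/188 = -117*(-33/188) = 3861/188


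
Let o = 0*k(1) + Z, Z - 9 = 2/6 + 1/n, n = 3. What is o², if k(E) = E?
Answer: 841/9 ≈ 93.444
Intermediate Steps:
Z = 29/3 (Z = 9 + (2/6 + 1/3) = 9 + (2*(⅙) + 1*(⅓)) = 9 + (⅓ + ⅓) = 9 + ⅔ = 29/3 ≈ 9.6667)
o = 29/3 (o = 0*1 + 29/3 = 0 + 29/3 = 29/3 ≈ 9.6667)
o² = (29/3)² = 841/9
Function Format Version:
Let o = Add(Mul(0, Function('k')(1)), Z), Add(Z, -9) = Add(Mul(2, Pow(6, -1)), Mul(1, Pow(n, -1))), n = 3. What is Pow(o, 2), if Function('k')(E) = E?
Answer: Rational(841, 9) ≈ 93.444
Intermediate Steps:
Z = Rational(29, 3) (Z = Add(9, Add(Mul(2, Pow(6, -1)), Mul(1, Pow(3, -1)))) = Add(9, Add(Mul(2, Rational(1, 6)), Mul(1, Rational(1, 3)))) = Add(9, Add(Rational(1, 3), Rational(1, 3))) = Add(9, Rational(2, 3)) = Rational(29, 3) ≈ 9.6667)
o = Rational(29, 3) (o = Add(Mul(0, 1), Rational(29, 3)) = Add(0, Rational(29, 3)) = Rational(29, 3) ≈ 9.6667)
Pow(o, 2) = Pow(Rational(29, 3), 2) = Rational(841, 9)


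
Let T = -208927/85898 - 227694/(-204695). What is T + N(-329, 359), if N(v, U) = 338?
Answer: 5919809342127/17582891110 ≈ 336.68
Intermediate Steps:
T = -23207853053/17582891110 (T = -208927*1/85898 - 227694*(-1/204695) = -208927/85898 + 227694/204695 = -23207853053/17582891110 ≈ -1.3199)
T + N(-329, 359) = -23207853053/17582891110 + 338 = 5919809342127/17582891110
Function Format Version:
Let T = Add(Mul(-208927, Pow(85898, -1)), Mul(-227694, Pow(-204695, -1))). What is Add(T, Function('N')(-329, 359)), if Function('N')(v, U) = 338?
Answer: Rational(5919809342127, 17582891110) ≈ 336.68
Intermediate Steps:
T = Rational(-23207853053, 17582891110) (T = Add(Mul(-208927, Rational(1, 85898)), Mul(-227694, Rational(-1, 204695))) = Add(Rational(-208927, 85898), Rational(227694, 204695)) = Rational(-23207853053, 17582891110) ≈ -1.3199)
Add(T, Function('N')(-329, 359)) = Add(Rational(-23207853053, 17582891110), 338) = Rational(5919809342127, 17582891110)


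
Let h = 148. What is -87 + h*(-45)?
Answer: -6747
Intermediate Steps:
-87 + h*(-45) = -87 + 148*(-45) = -87 - 6660 = -6747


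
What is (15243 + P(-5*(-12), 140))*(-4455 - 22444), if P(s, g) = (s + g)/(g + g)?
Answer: -2870284694/7 ≈ -4.1004e+8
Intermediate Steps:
P(s, g) = (g + s)/(2*g) (P(s, g) = (g + s)/((2*g)) = (g + s)*(1/(2*g)) = (g + s)/(2*g))
(15243 + P(-5*(-12), 140))*(-4455 - 22444) = (15243 + (1/2)*(140 - 5*(-12))/140)*(-4455 - 22444) = (15243 + (1/2)*(1/140)*(140 + 60))*(-26899) = (15243 + (1/2)*(1/140)*200)*(-26899) = (15243 + 5/7)*(-26899) = (106706/7)*(-26899) = -2870284694/7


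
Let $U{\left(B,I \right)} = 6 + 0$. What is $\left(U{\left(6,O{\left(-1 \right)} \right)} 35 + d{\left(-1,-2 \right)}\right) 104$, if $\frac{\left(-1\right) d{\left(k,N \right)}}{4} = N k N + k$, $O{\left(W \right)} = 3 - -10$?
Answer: $23920$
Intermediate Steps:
$O{\left(W \right)} = 13$ ($O{\left(W \right)} = 3 + 10 = 13$)
$U{\left(B,I \right)} = 6$
$d{\left(k,N \right)} = - 4 k - 4 k N^{2}$ ($d{\left(k,N \right)} = - 4 \left(N k N + k\right) = - 4 \left(k N^{2} + k\right) = - 4 \left(k + k N^{2}\right) = - 4 k - 4 k N^{2}$)
$\left(U{\left(6,O{\left(-1 \right)} \right)} 35 + d{\left(-1,-2 \right)}\right) 104 = \left(6 \cdot 35 - - 4 \left(1 + \left(-2\right)^{2}\right)\right) 104 = \left(210 - - 4 \left(1 + 4\right)\right) 104 = \left(210 - \left(-4\right) 5\right) 104 = \left(210 + 20\right) 104 = 230 \cdot 104 = 23920$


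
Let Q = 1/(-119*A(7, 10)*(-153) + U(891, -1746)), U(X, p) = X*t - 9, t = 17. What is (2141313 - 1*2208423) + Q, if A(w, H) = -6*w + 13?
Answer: -34418370151/512865 ≈ -67110.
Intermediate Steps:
U(X, p) = -9 + 17*X (U(X, p) = X*17 - 9 = 17*X - 9 = -9 + 17*X)
A(w, H) = 13 - 6*w
Q = -1/512865 (Q = 1/(-119*(13 - 6*7)*(-153) + (-9 + 17*891)) = 1/(-119*(13 - 42)*(-153) + (-9 + 15147)) = 1/(-119*(-29)*(-153) + 15138) = 1/(3451*(-153) + 15138) = 1/(-528003 + 15138) = 1/(-512865) = -1/512865 ≈ -1.9498e-6)
(2141313 - 1*2208423) + Q = (2141313 - 1*2208423) - 1/512865 = (2141313 - 2208423) - 1/512865 = -67110 - 1/512865 = -34418370151/512865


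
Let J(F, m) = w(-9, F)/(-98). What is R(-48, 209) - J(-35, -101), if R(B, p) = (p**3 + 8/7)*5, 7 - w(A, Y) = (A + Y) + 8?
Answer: 4473371813/98 ≈ 4.5647e+7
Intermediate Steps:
w(A, Y) = -1 - A - Y (w(A, Y) = 7 - ((A + Y) + 8) = 7 - (8 + A + Y) = 7 + (-8 - A - Y) = -1 - A - Y)
J(F, m) = -4/49 + F/98 (J(F, m) = (-1 - 1*(-9) - F)/(-98) = (-1 + 9 - F)*(-1/98) = (8 - F)*(-1/98) = -4/49 + F/98)
R(B, p) = 40/7 + 5*p**3 (R(B, p) = (p**3 + 8*(1/7))*5 = (p**3 + 8/7)*5 = (8/7 + p**3)*5 = 40/7 + 5*p**3)
R(-48, 209) - J(-35, -101) = (40/7 + 5*209**3) - (-4/49 + (1/98)*(-35)) = (40/7 + 5*9129329) - (-4/49 - 5/14) = (40/7 + 45646645) - 1*(-43/98) = 319526555/7 + 43/98 = 4473371813/98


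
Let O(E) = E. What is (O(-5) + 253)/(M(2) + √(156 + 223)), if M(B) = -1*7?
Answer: 868/165 + 124*√379/165 ≈ 19.891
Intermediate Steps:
M(B) = -7
(O(-5) + 253)/(M(2) + √(156 + 223)) = (-5 + 253)/(-7 + √(156 + 223)) = 248/(-7 + √379)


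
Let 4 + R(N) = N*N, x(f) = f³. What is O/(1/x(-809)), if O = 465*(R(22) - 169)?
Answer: -76570045780335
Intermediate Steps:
R(N) = -4 + N² (R(N) = -4 + N*N = -4 + N²)
O = 144615 (O = 465*((-4 + 22²) - 169) = 465*((-4 + 484) - 169) = 465*(480 - 169) = 465*311 = 144615)
O/(1/x(-809)) = 144615/(1/((-809)³)) = 144615/(1/(-529475129)) = 144615/(-1/529475129) = 144615*(-529475129) = -76570045780335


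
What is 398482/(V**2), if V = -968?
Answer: 199241/468512 ≈ 0.42526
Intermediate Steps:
398482/(V**2) = 398482/((-968)**2) = 398482/937024 = 398482*(1/937024) = 199241/468512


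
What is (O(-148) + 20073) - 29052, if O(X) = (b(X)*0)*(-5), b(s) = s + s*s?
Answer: -8979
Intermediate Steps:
b(s) = s + s²
O(X) = 0 (O(X) = ((X*(1 + X))*0)*(-5) = 0*(-5) = 0)
(O(-148) + 20073) - 29052 = (0 + 20073) - 29052 = 20073 - 29052 = -8979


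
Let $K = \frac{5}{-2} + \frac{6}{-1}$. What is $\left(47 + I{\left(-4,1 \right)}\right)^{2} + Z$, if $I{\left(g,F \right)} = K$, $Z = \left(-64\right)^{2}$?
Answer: $\frac{22313}{4} \approx 5578.3$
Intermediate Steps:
$Z = 4096$
$K = - \frac{17}{2}$ ($K = 5 \left(- \frac{1}{2}\right) + 6 \left(-1\right) = - \frac{5}{2} - 6 = - \frac{17}{2} \approx -8.5$)
$I{\left(g,F \right)} = - \frac{17}{2}$
$\left(47 + I{\left(-4,1 \right)}\right)^{2} + Z = \left(47 - \frac{17}{2}\right)^{2} + 4096 = \left(\frac{77}{2}\right)^{2} + 4096 = \frac{5929}{4} + 4096 = \frac{22313}{4}$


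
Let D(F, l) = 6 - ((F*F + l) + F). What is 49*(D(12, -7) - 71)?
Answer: -10486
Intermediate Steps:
D(F, l) = 6 - F - l - F² (D(F, l) = 6 - ((F² + l) + F) = 6 - ((l + F²) + F) = 6 - (F + l + F²) = 6 + (-F - l - F²) = 6 - F - l - F²)
49*(D(12, -7) - 71) = 49*((6 - 1*12 - 1*(-7) - 1*12²) - 71) = 49*((6 - 12 + 7 - 1*144) - 71) = 49*((6 - 12 + 7 - 144) - 71) = 49*(-143 - 71) = 49*(-214) = -10486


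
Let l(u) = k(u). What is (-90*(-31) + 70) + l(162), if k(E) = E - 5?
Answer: 3017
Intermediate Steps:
k(E) = -5 + E
l(u) = -5 + u
(-90*(-31) + 70) + l(162) = (-90*(-31) + 70) + (-5 + 162) = (2790 + 70) + 157 = 2860 + 157 = 3017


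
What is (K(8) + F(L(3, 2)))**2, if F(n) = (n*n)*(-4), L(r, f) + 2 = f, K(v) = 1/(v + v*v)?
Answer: 1/5184 ≈ 0.00019290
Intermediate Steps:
K(v) = 1/(v + v**2)
L(r, f) = -2 + f
F(n) = -4*n**2 (F(n) = n**2*(-4) = -4*n**2)
(K(8) + F(L(3, 2)))**2 = (1/(8*(1 + 8)) - 4*(-2 + 2)**2)**2 = ((1/8)/9 - 4*0**2)**2 = ((1/8)*(1/9) - 4*0)**2 = (1/72 + 0)**2 = (1/72)**2 = 1/5184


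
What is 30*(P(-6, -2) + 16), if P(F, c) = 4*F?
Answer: -240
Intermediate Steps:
30*(P(-6, -2) + 16) = 30*(4*(-6) + 16) = 30*(-24 + 16) = 30*(-8) = -240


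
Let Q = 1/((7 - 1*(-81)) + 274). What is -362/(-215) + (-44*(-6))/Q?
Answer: 20547482/215 ≈ 95570.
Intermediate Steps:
Q = 1/362 (Q = 1/((7 + 81) + 274) = 1/(88 + 274) = 1/362 ≈ 0.0027624)
-362/(-215) + (-44*(-6))/Q = -362/(-215) + (-44*(-6))/(1/362) = -362*(-1/215) + 264*362 = 362/215 + 95568 = 20547482/215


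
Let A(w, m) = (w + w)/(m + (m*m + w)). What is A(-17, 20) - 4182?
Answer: -1685380/403 ≈ -4182.1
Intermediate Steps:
A(w, m) = 2*w/(m + w + m²) (A(w, m) = (2*w)/(m + (m² + w)) = (2*w)/(m + (w + m²)) = (2*w)/(m + w + m²) = 2*w/(m + w + m²))
A(-17, 20) - 4182 = 2*(-17)/(20 - 17 + 20²) - 4182 = 2*(-17)/(20 - 17 + 400) - 4182 = 2*(-17)/403 - 4182 = 2*(-17)*(1/403) - 4182 = -34/403 - 4182 = -1685380/403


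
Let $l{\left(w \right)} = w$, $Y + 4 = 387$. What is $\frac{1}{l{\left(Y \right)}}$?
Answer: $\frac{1}{383} \approx 0.002611$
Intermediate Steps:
$Y = 383$ ($Y = -4 + 387 = 383$)
$\frac{1}{l{\left(Y \right)}} = \frac{1}{383}$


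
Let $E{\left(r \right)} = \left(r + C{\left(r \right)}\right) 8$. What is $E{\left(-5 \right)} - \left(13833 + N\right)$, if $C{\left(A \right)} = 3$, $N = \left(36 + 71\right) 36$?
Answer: $-17701$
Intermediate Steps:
$N = 3852$ ($N = 107 \cdot 36 = 3852$)
$E{\left(r \right)} = 24 + 8 r$ ($E{\left(r \right)} = \left(r + 3\right) 8 = \left(3 + r\right) 8 = 24 + 8 r$)
$E{\left(-5 \right)} - \left(13833 + N\right) = \left(24 + 8 \left(-5\right)\right) - \left(13833 + 3852\right) = \left(24 - 40\right) - 17685 = -16 - 17685 = -17701$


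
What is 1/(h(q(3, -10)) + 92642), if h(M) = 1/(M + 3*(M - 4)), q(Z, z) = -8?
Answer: 44/4076247 ≈ 1.0794e-5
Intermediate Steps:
h(M) = 1/(-12 + 4*M) (h(M) = 1/(M + 3*(-4 + M)) = 1/(M + (-12 + 3*M)) = 1/(-12 + 4*M))
1/(h(q(3, -10)) + 92642) = 1/(1/(4*(-3 - 8)) + 92642) = 1/((¼)/(-11) + 92642) = 1/((¼)*(-1/11) + 92642) = 1/(-1/44 + 92642) = 1/(4076247/44) = 44/4076247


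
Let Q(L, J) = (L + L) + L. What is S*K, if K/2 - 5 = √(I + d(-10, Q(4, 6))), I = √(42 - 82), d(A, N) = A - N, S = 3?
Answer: 30 + 6*√(-22 + 2*I*√10) ≈ 34.005 + 28.426*I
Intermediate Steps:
Q(L, J) = 3*L (Q(L, J) = 2*L + L = 3*L)
I = 2*I*√10 (I = √(-40) = 2*I*√10 ≈ 6.3246*I)
K = 10 + 2*√(-22 + 2*I*√10) (K = 10 + 2*√(2*I*√10 + (-10 - 3*4)) = 10 + 2*√(2*I*√10 + (-10 - 1*12)) = 10 + 2*√(2*I*√10 + (-10 - 12)) = 10 + 2*√(2*I*√10 - 22) = 10 + 2*√(-22 + 2*I*√10) ≈ 11.335 + 9.4753*I)
S*K = 3*(10 + 2*√(-22 + 2*I*√10)) = 30 + 6*√(-22 + 2*I*√10)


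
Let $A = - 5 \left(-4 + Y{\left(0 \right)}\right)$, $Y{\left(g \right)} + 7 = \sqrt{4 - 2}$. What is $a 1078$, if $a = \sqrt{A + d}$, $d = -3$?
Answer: $1078 \sqrt{52 - 5 \sqrt{2}} \approx 7225.7$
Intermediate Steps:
$Y{\left(g \right)} = -7 + \sqrt{2}$ ($Y{\left(g \right)} = -7 + \sqrt{4 - 2} = -7 + \sqrt{2}$)
$A = 55 - 5 \sqrt{2}$ ($A = - 5 \left(-4 - \left(7 - \sqrt{2}\right)\right) = - 5 \left(-11 + \sqrt{2}\right) = 55 - 5 \sqrt{2} \approx 47.929$)
$a = \sqrt{52 - 5 \sqrt{2}}$ ($a = \sqrt{\left(55 - 5 \sqrt{2}\right) - 3} = \sqrt{52 - 5 \sqrt{2}} \approx 6.7029$)
$a 1078 = \sqrt{52 - 5 \sqrt{2}} \cdot 1078 = 1078 \sqrt{52 - 5 \sqrt{2}}$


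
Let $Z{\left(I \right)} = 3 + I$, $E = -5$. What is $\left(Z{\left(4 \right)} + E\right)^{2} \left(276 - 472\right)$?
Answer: $-784$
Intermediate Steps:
$\left(Z{\left(4 \right)} + E\right)^{2} \left(276 - 472\right) = \left(\left(3 + 4\right) - 5\right)^{2} \left(276 - 472\right) = \left(7 - 5\right)^{2} \left(-196\right) = 2^{2} \left(-196\right) = 4 \left(-196\right) = -784$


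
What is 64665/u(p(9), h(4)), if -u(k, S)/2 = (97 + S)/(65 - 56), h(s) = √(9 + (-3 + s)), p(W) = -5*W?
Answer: -18817515/6266 + 193995*√10/6266 ≈ -2905.2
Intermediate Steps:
h(s) = √(6 + s)
u(k, S) = -194/9 - 2*S/9 (u(k, S) = -2*(97 + S)/(65 - 56) = -2*(97 + S)/9 = -2*(97/9 + S/9) = -194/9 - 2*S/9)
64665/u(p(9), h(4)) = 64665/(-194/9 - 2*√(6 + 4)/9) = 64665/(-194/9 - 2*√10/9)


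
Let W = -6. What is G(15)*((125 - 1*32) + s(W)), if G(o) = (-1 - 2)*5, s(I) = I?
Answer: -1305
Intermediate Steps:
G(o) = -15 (G(o) = -3*5 = -15)
G(15)*((125 - 1*32) + s(W)) = -15*((125 - 1*32) - 6) = -15*((125 - 32) - 6) = -15*(93 - 6) = -15*87 = -1305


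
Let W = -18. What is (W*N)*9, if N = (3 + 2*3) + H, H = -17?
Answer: 1296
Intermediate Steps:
N = -8 (N = (3 + 2*3) - 17 = (3 + 6) - 17 = 9 - 17 = -8)
(W*N)*9 = -18*(-8)*9 = 144*9 = 1296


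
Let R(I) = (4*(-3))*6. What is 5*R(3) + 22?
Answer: -338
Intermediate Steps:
R(I) = -72 (R(I) = -12*6 = -72)
5*R(3) + 22 = 5*(-72) + 22 = -360 + 22 = -338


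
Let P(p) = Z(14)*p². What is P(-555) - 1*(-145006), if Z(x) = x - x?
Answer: 145006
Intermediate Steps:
Z(x) = 0
P(p) = 0 (P(p) = 0*p² = 0)
P(-555) - 1*(-145006) = 0 - 1*(-145006) = 0 + 145006 = 145006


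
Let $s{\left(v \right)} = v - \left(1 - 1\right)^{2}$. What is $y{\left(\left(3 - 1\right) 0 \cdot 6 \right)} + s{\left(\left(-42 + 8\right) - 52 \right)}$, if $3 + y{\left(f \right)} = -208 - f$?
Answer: $-297$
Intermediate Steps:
$y{\left(f \right)} = -211 - f$ ($y{\left(f \right)} = -3 - \left(208 + f\right) = -211 - f$)
$s{\left(v \right)} = v$ ($s{\left(v \right)} = v - 0^{2} = v - 0 = v + 0 = v$)
$y{\left(\left(3 - 1\right) 0 \cdot 6 \right)} + s{\left(\left(-42 + 8\right) - 52 \right)} = \left(-211 - \left(3 - 1\right) 0 \cdot 6\right) + \left(\left(-42 + 8\right) - 52\right) = \left(-211 - \left(3 - 1\right) 0 \cdot 6\right) - 86 = \left(-211 - 2 \cdot 0 \cdot 6\right) - 86 = \left(-211 - 0 \cdot 6\right) - 86 = \left(-211 - 0\right) - 86 = \left(-211 + 0\right) - 86 = -211 - 86 = -297$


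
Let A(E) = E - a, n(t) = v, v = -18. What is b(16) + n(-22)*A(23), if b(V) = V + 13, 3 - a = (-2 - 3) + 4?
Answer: -313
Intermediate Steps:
a = 4 (a = 3 - ((-2 - 3) + 4) = 3 - (-5 + 4) = 3 - 1*(-1) = 3 + 1 = 4)
b(V) = 13 + V
n(t) = -18
A(E) = -4 + E (A(E) = E - 1*4 = E - 4 = -4 + E)
b(16) + n(-22)*A(23) = (13 + 16) - 18*(-4 + 23) = 29 - 18*19 = 29 - 342 = -313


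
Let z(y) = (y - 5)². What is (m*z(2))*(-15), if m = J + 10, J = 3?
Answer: -1755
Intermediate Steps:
z(y) = (-5 + y)²
m = 13 (m = 3 + 10 = 13)
(m*z(2))*(-15) = (13*(-5 + 2)²)*(-15) = (13*(-3)²)*(-15) = (13*9)*(-15) = 117*(-15) = -1755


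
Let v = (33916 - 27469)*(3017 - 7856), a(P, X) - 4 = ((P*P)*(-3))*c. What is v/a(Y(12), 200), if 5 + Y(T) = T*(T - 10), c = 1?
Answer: 31197033/1079 ≈ 28913.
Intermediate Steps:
Y(T) = -5 + T*(-10 + T) (Y(T) = -5 + T*(T - 10) = -5 + T*(-10 + T))
a(P, X) = 4 - 3*P² (a(P, X) = 4 + ((P*P)*(-3))*1 = 4 + (P²*(-3))*1 = 4 - 3*P²*1 = 4 - 3*P²)
v = -31197033 (v = 6447*(-4839) = -31197033)
v/a(Y(12), 200) = -31197033/(4 - 3*(-5 + 12² - 10*12)²) = -31197033/(4 - 3*(-5 + 144 - 120)²) = -31197033/(4 - 3*19²) = -31197033/(4 - 3*361) = -31197033/(4 - 1083) = -31197033/(-1079) = -31197033*(-1/1079) = 31197033/1079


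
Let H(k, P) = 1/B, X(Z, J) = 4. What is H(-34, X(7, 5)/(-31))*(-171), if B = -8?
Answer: 171/8 ≈ 21.375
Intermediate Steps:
H(k, P) = -⅛ (H(k, P) = 1/(-8) = -⅛)
H(-34, X(7, 5)/(-31))*(-171) = -⅛*(-171) = 171/8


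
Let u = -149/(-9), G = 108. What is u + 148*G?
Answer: 144005/9 ≈ 16001.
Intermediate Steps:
u = 149/9 (u = -149*(-⅑) = 149/9 ≈ 16.556)
u + 148*G = 149/9 + 148*108 = 149/9 + 15984 = 144005/9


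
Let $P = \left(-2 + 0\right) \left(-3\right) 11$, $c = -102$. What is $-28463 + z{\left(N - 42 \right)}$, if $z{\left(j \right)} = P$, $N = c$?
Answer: $-28397$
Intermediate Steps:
$N = -102$
$P = 66$ ($P = \left(-2\right) \left(-3\right) 11 = 6 \cdot 11 = 66$)
$z{\left(j \right)} = 66$
$-28463 + z{\left(N - 42 \right)} = -28463 + 66 = -28397$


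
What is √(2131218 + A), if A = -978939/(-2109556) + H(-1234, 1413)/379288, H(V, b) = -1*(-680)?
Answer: √5329768276682695678872759083/50008079758 ≈ 1459.9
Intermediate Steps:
H(V, b) = 680
A = 46591789189/100016159516 (A = -978939/(-2109556) + 680/379288 = -978939*(-1/2109556) + 680*(1/379288) = 978939/2109556 + 85/47411 = 46591789189/100016159516 ≈ 0.46584)
√(2131218 + A) = √(2131218 + 46591789189/100016159516) = √(213156286043159677/100016159516) = √5329768276682695678872759083/50008079758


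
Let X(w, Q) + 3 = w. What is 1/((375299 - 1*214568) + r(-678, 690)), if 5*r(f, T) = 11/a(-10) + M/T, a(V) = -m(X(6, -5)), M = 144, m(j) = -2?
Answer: 1150/184841963 ≈ 6.2215e-6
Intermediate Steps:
X(w, Q) = -3 + w
a(V) = 2 (a(V) = -1*(-2) = 2)
r(f, T) = 11/10 + 144/(5*T) (r(f, T) = (11/2 + 144/T)/5 = 11/10 + 144/(5*T))
1/((375299 - 1*214568) + r(-678, 690)) = 1/((375299 - 1*214568) + (⅒)*(288 + 11*690)/690) = 1/((375299 - 214568) + (⅒)*(1/690)*(288 + 7590)) = 1/(160731 + (⅒)*(1/690)*7878) = 1/(160731 + 1313/1150) = 1/(184841963/1150) = 1150/184841963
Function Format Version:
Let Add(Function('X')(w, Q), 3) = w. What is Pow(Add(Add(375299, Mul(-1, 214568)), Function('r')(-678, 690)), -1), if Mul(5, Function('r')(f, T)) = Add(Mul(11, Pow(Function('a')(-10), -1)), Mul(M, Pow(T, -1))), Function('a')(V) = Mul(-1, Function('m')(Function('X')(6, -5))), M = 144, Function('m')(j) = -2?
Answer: Rational(1150, 184841963) ≈ 6.2215e-6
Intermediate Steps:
Function('X')(w, Q) = Add(-3, w)
Function('a')(V) = 2 (Function('a')(V) = Mul(-1, -2) = 2)
Function('r')(f, T) = Add(Rational(11, 10), Mul(Rational(144, 5), Pow(T, -1))) (Function('r')(f, T) = Mul(Rational(1, 5), Add(Mul(11, Pow(2, -1)), Mul(144, Pow(T, -1)))) = Mul(Rational(1, 5), Add(Mul(11, Rational(1, 2)), Mul(144, Pow(T, -1)))) = Mul(Rational(1, 5), Add(Rational(11, 2), Mul(144, Pow(T, -1)))) = Add(Rational(11, 10), Mul(Rational(144, 5), Pow(T, -1))))
Pow(Add(Add(375299, Mul(-1, 214568)), Function('r')(-678, 690)), -1) = Pow(Add(Add(375299, Mul(-1, 214568)), Mul(Rational(1, 10), Pow(690, -1), Add(288, Mul(11, 690)))), -1) = Pow(Add(Add(375299, -214568), Mul(Rational(1, 10), Rational(1, 690), Add(288, 7590))), -1) = Pow(Add(160731, Mul(Rational(1, 10), Rational(1, 690), 7878)), -1) = Pow(Add(160731, Rational(1313, 1150)), -1) = Pow(Rational(184841963, 1150), -1) = Rational(1150, 184841963)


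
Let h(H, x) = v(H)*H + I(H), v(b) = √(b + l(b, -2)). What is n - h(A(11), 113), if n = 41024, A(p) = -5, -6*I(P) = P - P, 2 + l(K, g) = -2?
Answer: 41024 + 15*I ≈ 41024.0 + 15.0*I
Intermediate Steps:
l(K, g) = -4 (l(K, g) = -2 - 2 = -4)
I(P) = 0 (I(P) = -(P - P)/6 = -⅙*0 = 0)
v(b) = √(-4 + b) (v(b) = √(b - 4) = √(-4 + b))
h(H, x) = H*√(-4 + H) (h(H, x) = √(-4 + H)*H + 0 = H*√(-4 + H) + 0 = H*√(-4 + H))
n - h(A(11), 113) = 41024 - (-5)*√(-4 - 5) = 41024 - (-5)*√(-9) = 41024 - (-5)*3*I = 41024 - (-15)*I = 41024 + 15*I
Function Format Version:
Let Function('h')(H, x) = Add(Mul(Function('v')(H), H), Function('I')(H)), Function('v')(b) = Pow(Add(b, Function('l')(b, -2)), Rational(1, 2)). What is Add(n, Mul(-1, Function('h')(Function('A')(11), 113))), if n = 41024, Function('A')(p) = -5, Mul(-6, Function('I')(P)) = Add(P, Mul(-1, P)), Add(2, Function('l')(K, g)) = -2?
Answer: Add(41024, Mul(15, I)) ≈ Add(41024., Mul(15.000, I))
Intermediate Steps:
Function('l')(K, g) = -4 (Function('l')(K, g) = Add(-2, -2) = -4)
Function('I')(P) = 0 (Function('I')(P) = Mul(Rational(-1, 6), Add(P, Mul(-1, P))) = Mul(Rational(-1, 6), 0) = 0)
Function('v')(b) = Pow(Add(-4, b), Rational(1, 2)) (Function('v')(b) = Pow(Add(b, -4), Rational(1, 2)) = Pow(Add(-4, b), Rational(1, 2)))
Function('h')(H, x) = Mul(H, Pow(Add(-4, H), Rational(1, 2))) (Function('h')(H, x) = Add(Mul(Pow(Add(-4, H), Rational(1, 2)), H), 0) = Add(Mul(H, Pow(Add(-4, H), Rational(1, 2))), 0) = Mul(H, Pow(Add(-4, H), Rational(1, 2))))
Add(n, Mul(-1, Function('h')(Function('A')(11), 113))) = Add(41024, Mul(-1, Mul(-5, Pow(Add(-4, -5), Rational(1, 2))))) = Add(41024, Mul(-1, Mul(-5, Pow(-9, Rational(1, 2))))) = Add(41024, Mul(-1, Mul(-5, Mul(3, I)))) = Add(41024, Mul(-1, Mul(-15, I))) = Add(41024, Mul(15, I))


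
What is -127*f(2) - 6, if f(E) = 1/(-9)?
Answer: 73/9 ≈ 8.1111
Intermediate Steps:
f(E) = -⅑
-127*f(2) - 6 = -127*(-⅑) - 6 = 127/9 - 6 = 73/9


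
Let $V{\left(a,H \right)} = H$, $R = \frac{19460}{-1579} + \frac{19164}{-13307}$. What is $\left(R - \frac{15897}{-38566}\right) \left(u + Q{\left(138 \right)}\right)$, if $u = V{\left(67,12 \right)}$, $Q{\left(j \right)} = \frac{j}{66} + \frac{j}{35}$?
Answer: $- \frac{15024388268999405}{62396123497246} \approx -240.79$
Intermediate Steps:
$R = - \frac{289214176}{21011753}$ ($R = 19460 \left(- \frac{1}{1579}\right) + 19164 \left(- \frac{1}{13307}\right) = - \frac{19460}{1579} - \frac{19164}{13307} = - \frac{289214176}{21011753} \approx -13.764$)
$Q{\left(j \right)} = \frac{101 j}{2310}$ ($Q{\left(j \right)} = j \frac{1}{66} + j \frac{1}{35} = \frac{j}{66} + \frac{j}{35} = \frac{101 j}{2310}$)
$u = 12$
$\left(R - \frac{15897}{-38566}\right) \left(u + Q{\left(138 \right)}\right) = \left(- \frac{289214176}{21011753} - \frac{15897}{-38566}\right) \left(12 + \frac{101}{2310} \cdot 138\right) = \left(- \frac{289214176}{21011753} - - \frac{15897}{38566}\right) \left(12 + \frac{2323}{385}\right) = \left(- \frac{289214176}{21011753} + \frac{15897}{38566}\right) \frac{6943}{385} = \left(- \frac{10819810074175}{810339266198}\right) \frac{6943}{385} = - \frac{15024388268999405}{62396123497246}$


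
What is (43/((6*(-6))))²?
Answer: 1849/1296 ≈ 1.4267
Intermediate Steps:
(43/((6*(-6))))² = (43/(-36))² = (43*(-1/36))² = (-43/36)² = 1849/1296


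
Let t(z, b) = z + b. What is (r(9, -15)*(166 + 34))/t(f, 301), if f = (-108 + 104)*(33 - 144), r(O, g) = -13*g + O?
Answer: 8160/149 ≈ 54.765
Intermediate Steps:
r(O, g) = O - 13*g
f = 444 (f = -4*(-111) = 444)
t(z, b) = b + z
(r(9, -15)*(166 + 34))/t(f, 301) = ((9 - 13*(-15))*(166 + 34))/(301 + 444) = ((9 + 195)*200)/745 = (204*200)*(1/745) = 40800*(1/745) = 8160/149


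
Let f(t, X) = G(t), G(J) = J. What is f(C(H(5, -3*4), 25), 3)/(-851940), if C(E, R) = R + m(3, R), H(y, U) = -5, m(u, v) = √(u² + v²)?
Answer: -5/170388 - √634/851940 ≈ -5.8900e-5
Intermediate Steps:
C(E, R) = R + √(9 + R²) (C(E, R) = R + √(3² + R²) = R + √(9 + R²))
f(t, X) = t
f(C(H(5, -3*4), 25), 3)/(-851940) = (25 + √(9 + 25²))/(-851940) = (25 + √(9 + 625))*(-1/851940) = (25 + √634)*(-1/851940) = -5/170388 - √634/851940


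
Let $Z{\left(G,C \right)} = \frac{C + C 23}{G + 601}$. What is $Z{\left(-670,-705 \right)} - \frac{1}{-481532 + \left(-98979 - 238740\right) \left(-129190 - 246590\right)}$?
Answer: $\frac{715758662584297}{2918873978624} \approx 245.22$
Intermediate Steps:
$Z{\left(G,C \right)} = \frac{24 C}{601 + G}$ ($Z{\left(G,C \right)} = \frac{C + 23 C}{601 + G} = \frac{24 C}{601 + G}$)
$Z{\left(-670,-705 \right)} - \frac{1}{-481532 + \left(-98979 - 238740\right) \left(-129190 - 246590\right)} = 24 \left(-705\right) \frac{1}{601 - 670} - \frac{1}{-481532 + \left(-98979 - 238740\right) \left(-129190 - 246590\right)} = 24 \left(-705\right) \frac{1}{-69} - \frac{1}{-481532 - -126908045820} = 24 \left(-705\right) \left(- \frac{1}{69}\right) - \frac{1}{-481532 + 126908045820} = \frac{5640}{23} - \frac{1}{126907564288} = \frac{715758662584297}{2918873978624}$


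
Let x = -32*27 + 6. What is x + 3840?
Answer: 2982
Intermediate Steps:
x = -858 (x = -864 + 6 = -858)
x + 3840 = -858 + 3840 = 2982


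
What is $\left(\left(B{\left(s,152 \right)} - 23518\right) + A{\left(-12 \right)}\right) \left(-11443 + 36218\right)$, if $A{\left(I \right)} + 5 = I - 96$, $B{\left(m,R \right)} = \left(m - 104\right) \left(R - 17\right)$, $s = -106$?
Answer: $-1287829275$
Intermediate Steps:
$B{\left(m,R \right)} = \left(-104 + m\right) \left(-17 + R\right)$
$A{\left(I \right)} = -101 + I$ ($A{\left(I \right)} = -5 + \left(I - 96\right) = -5 + \left(-96 + I\right) = -101 + I$)
$\left(\left(B{\left(s,152 \right)} - 23518\right) + A{\left(-12 \right)}\right) \left(-11443 + 36218\right) = \left(\left(\left(1768 - 15808 - -1802 + 152 \left(-106\right)\right) - 23518\right) - 113\right) \left(-11443 + 36218\right) = \left(\left(\left(1768 - 15808 + 1802 - 16112\right) - 23518\right) - 113\right) 24775 = \left(\left(-28350 - 23518\right) - 113\right) 24775 = \left(-51868 - 113\right) 24775 = \left(-51981\right) 24775 = -1287829275$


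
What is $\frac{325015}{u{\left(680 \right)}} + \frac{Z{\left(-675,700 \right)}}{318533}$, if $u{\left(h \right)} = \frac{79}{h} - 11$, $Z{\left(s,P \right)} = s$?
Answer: $- \frac{70399047032275}{2357462733} \approx -29862.0$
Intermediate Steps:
$u{\left(h \right)} = -11 + \frac{79}{h}$
$\frac{325015}{u{\left(680 \right)}} + \frac{Z{\left(-675,700 \right)}}{318533} = \frac{325015}{-11 + \frac{79}{680}} - \frac{675}{318533} = \frac{325015}{- \frac{7401}{680}} - \frac{675}{318533} = 325015 \left(- \frac{680}{7401}\right) - \frac{675}{318533} = - \frac{221010200}{7401} - \frac{675}{318533} = - \frac{70399047032275}{2357462733}$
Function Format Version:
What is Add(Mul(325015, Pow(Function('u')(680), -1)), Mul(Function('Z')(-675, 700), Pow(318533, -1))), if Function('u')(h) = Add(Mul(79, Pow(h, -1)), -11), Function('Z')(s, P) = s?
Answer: Rational(-70399047032275, 2357462733) ≈ -29862.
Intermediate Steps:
Function('u')(h) = Add(-11, Mul(79, Pow(h, -1)))
Add(Mul(325015, Pow(Function('u')(680), -1)), Mul(Function('Z')(-675, 700), Pow(318533, -1))) = Add(Mul(325015, Pow(Add(-11, Mul(79, Pow(680, -1))), -1)), Mul(-675, Pow(318533, -1))) = Add(Mul(325015, Pow(Add(-11, Mul(79, Rational(1, 680))), -1)), Mul(-675, Rational(1, 318533))) = Add(Mul(325015, Pow(Add(-11, Rational(79, 680)), -1)), Rational(-675, 318533)) = Add(Mul(325015, Pow(Rational(-7401, 680), -1)), Rational(-675, 318533)) = Add(Mul(325015, Rational(-680, 7401)), Rational(-675, 318533)) = Add(Rational(-221010200, 7401), Rational(-675, 318533)) = Rational(-70399047032275, 2357462733)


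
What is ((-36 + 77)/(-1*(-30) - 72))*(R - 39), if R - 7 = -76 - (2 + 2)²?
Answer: 2542/21 ≈ 121.05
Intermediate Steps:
R = -85 (R = 7 + (-76 - (2 + 2)²) = 7 + (-76 - 1*4²) = 7 + (-76 - 1*16) = 7 + (-76 - 16) = 7 - 92 = -85)
((-36 + 77)/(-1*(-30) - 72))*(R - 39) = ((-36 + 77)/(-1*(-30) - 72))*(-85 - 39) = (41/(30 - 72))*(-124) = (41/(-42))*(-124) = (41*(-1/42))*(-124) = -41/42*(-124) = 2542/21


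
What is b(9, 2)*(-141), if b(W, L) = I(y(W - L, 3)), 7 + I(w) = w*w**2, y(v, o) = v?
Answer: -47376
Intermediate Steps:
I(w) = -7 + w**3 (I(w) = -7 + w*w**2 = -7 + w**3)
b(W, L) = -7 + (W - L)**3
b(9, 2)*(-141) = (-7 - (2 - 1*9)**3)*(-141) = (-7 - (2 - 9)**3)*(-141) = (-7 - 1*(-7)**3)*(-141) = (-7 - 1*(-343))*(-141) = (-7 + 343)*(-141) = 336*(-141) = -47376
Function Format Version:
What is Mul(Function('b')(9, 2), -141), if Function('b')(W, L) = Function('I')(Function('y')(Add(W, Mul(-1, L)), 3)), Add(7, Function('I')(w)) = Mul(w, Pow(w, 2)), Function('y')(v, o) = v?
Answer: -47376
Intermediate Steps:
Function('I')(w) = Add(-7, Pow(w, 3)) (Function('I')(w) = Add(-7, Mul(w, Pow(w, 2))) = Add(-7, Pow(w, 3)))
Function('b')(W, L) = Add(-7, Pow(Add(W, Mul(-1, L)), 3))
Mul(Function('b')(9, 2), -141) = Mul(Add(-7, Mul(-1, Pow(Add(2, Mul(-1, 9)), 3))), -141) = Mul(Add(-7, Mul(-1, Pow(Add(2, -9), 3))), -141) = Mul(Add(-7, Mul(-1, Pow(-7, 3))), -141) = Mul(Add(-7, Mul(-1, -343)), -141) = Mul(Add(-7, 343), -141) = Mul(336, -141) = -47376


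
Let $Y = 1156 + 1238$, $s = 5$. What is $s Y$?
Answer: $11970$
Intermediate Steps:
$Y = 2394$
$s Y = 5 \cdot 2394 = 11970$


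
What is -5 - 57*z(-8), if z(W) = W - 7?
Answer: 850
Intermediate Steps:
z(W) = -7 + W
-5 - 57*z(-8) = -5 - 57*(-7 - 8) = -5 - 57*(-15) = -5 + 855 = 850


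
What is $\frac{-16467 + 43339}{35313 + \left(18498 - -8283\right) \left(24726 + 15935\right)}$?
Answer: $\frac{13436}{544488777} \approx 2.4676 \cdot 10^{-5}$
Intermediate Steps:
$\frac{-16467 + 43339}{35313 + \left(18498 - -8283\right) \left(24726 + 15935\right)} = \frac{26872}{35313 + \left(18498 + 8283\right) 40661} = \frac{26872}{35313 + 26781 \cdot 40661} = \frac{26872}{35313 + 1088942241} = \frac{26872}{1088977554} = 26872 \cdot \frac{1}{1088977554} = \frac{13436}{544488777}$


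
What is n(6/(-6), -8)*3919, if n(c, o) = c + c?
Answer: -7838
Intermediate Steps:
n(c, o) = 2*c
n(6/(-6), -8)*3919 = (2*(6/(-6)))*3919 = (2*(6*(-1/6)))*3919 = (2*(-1))*3919 = -2*3919 = -7838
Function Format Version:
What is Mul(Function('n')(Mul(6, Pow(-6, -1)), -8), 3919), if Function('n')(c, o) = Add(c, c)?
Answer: -7838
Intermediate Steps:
Function('n')(c, o) = Mul(2, c)
Mul(Function('n')(Mul(6, Pow(-6, -1)), -8), 3919) = Mul(Mul(2, Mul(6, Pow(-6, -1))), 3919) = Mul(Mul(2, Mul(6, Rational(-1, 6))), 3919) = Mul(Mul(2, -1), 3919) = Mul(-2, 3919) = -7838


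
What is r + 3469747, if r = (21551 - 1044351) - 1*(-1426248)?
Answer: 3873195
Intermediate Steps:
r = 403448 (r = -1022800 + 1426248 = 403448)
r + 3469747 = 403448 + 3469747 = 3873195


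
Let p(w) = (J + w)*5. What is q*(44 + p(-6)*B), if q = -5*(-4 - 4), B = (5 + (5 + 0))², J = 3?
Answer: -58240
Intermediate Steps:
B = 100 (B = (5 + 5)² = 10² = 100)
p(w) = 15 + 5*w (p(w) = (3 + w)*5 = 15 + 5*w)
q = 40 (q = -5*(-8) = 40)
q*(44 + p(-6)*B) = 40*(44 + (15 + 5*(-6))*100) = 40*(44 + (15 - 30)*100) = 40*(44 - 15*100) = 40*(44 - 1500) = 40*(-1456) = -58240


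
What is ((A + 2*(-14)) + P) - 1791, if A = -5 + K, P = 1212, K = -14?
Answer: -626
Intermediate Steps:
A = -19 (A = -5 - 14 = -19)
((A + 2*(-14)) + P) - 1791 = ((-19 + 2*(-14)) + 1212) - 1791 = ((-19 - 28) + 1212) - 1791 = (-47 + 1212) - 1791 = 1165 - 1791 = -626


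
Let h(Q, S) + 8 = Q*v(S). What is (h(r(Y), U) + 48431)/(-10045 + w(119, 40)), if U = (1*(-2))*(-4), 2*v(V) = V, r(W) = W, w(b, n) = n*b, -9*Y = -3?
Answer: -145273/15855 ≈ -9.1626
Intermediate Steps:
Y = ⅓ (Y = -⅑*(-3) = ⅓ ≈ 0.33333)
w(b, n) = b*n
v(V) = V/2
U = 8 (U = -2*(-4) = 8)
h(Q, S) = -8 + Q*S/2 (h(Q, S) = -8 + Q*(S/2) = -8 + Q*S/2)
(h(r(Y), U) + 48431)/(-10045 + w(119, 40)) = ((-8 + (½)*(⅓)*8) + 48431)/(-10045 + 119*40) = ((-8 + 4/3) + 48431)/(-10045 + 4760) = (-20/3 + 48431)/(-5285) = (145273/3)*(-1/5285) = -145273/15855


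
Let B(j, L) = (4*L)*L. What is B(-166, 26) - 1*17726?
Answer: -15022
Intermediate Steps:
B(j, L) = 4*L²
B(-166, 26) - 1*17726 = 4*26² - 1*17726 = 4*676 - 17726 = 2704 - 17726 = -15022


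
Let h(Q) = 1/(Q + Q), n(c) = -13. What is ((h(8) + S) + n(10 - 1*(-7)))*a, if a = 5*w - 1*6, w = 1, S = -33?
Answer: 735/16 ≈ 45.938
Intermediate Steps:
h(Q) = 1/(2*Q)
a = -1 (a = 5*1 - 1*6 = 5 - 6 = -1)
((h(8) + S) + n(10 - 1*(-7)))*a = (((1/2)/8 - 33) - 13)*(-1) = (((1/2)*(1/8) - 33) - 13)*(-1) = ((1/16 - 33) - 13)*(-1) = (-527/16 - 13)*(-1) = -735/16*(-1) = 735/16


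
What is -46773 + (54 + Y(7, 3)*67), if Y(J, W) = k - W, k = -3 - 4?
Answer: -47389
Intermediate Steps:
k = -7
Y(J, W) = -7 - W
-46773 + (54 + Y(7, 3)*67) = -46773 + (54 + (-7 - 1*3)*67) = -46773 + (54 + (-7 - 3)*67) = -46773 + (54 - 10*67) = -46773 + (54 - 670) = -46773 - 616 = -47389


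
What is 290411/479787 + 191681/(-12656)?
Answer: -1146631303/78859536 ≈ -14.540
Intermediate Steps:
290411/479787 + 191681/(-12656) = 290411*(1/479787) + 191681*(-1/12656) = 26401/43617 - 27383/1808 = -1146631303/78859536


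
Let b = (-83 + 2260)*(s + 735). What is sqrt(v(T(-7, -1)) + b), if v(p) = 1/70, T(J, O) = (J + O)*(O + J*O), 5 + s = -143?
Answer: sqrt(6261705170)/70 ≈ 1130.4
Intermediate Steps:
s = -148 (s = -5 - 143 = -148)
v(p) = 1/70
b = 1277899 (b = (-83 + 2260)*(-148 + 735) = 2177*587 = 1277899)
sqrt(v(T(-7, -1)) + b) = sqrt(1/70 + 1277899) = sqrt(89452931/70) = sqrt(6261705170)/70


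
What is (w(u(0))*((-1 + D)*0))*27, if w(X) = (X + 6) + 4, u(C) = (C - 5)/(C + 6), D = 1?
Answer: 0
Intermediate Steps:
u(C) = (-5 + C)/(6 + C)
w(X) = 10 + X (w(X) = (6 + X) + 4 = 10 + X)
(w(u(0))*((-1 + D)*0))*27 = ((10 + (-5 + 0)/(6 + 0))*((-1 + 1)*0))*27 = ((10 - 5/6)*(0*0))*27 = ((10 + (⅙)*(-5))*0)*27 = ((10 - ⅚)*0)*27 = ((55/6)*0)*27 = 0*27 = 0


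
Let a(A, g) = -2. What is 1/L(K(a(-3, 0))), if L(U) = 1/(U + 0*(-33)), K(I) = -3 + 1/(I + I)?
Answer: -13/4 ≈ -3.2500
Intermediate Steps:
K(I) = -3 + 1/(2*I)
L(U) = 1/U (L(U) = 1/(U + 0) = 1/U)
1/L(K(a(-3, 0))) = 1/(1/(-3 + (½)/(-2))) = 1/(1/(-3 + (½)*(-½))) = 1/(1/(-3 - ¼)) = 1/(1/(-13/4)) = 1/(-4/13) = -13/4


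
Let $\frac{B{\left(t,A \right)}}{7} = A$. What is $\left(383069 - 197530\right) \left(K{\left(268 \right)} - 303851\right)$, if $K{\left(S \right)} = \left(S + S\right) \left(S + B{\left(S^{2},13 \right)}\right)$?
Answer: $-20674054153$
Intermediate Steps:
$B{\left(t,A \right)} = 7 A$
$K{\left(S \right)} = 2 S \left(91 + S\right)$ ($K{\left(S \right)} = \left(S + S\right) \left(S + 7 \cdot 13\right) = 2 S \left(S + 91\right) = 2 S \left(91 + S\right)$)
$\left(383069 - 197530\right) \left(K{\left(268 \right)} - 303851\right) = \left(383069 - 197530\right) \left(2 \cdot 268 \left(91 + 268\right) - 303851\right) = 185539 \left(2 \cdot 268 \cdot 359 - 303851\right) = 185539 \left(192424 - 303851\right) = 185539 \left(-111427\right) = -20674054153$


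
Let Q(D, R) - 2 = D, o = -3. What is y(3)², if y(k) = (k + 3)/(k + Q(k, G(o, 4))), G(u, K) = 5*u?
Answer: 9/16 ≈ 0.56250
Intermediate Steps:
Q(D, R) = 2 + D
y(k) = (3 + k)/(2 + 2*k) (y(k) = (k + 3)/(k + (2 + k)) = (3 + k)/(2 + 2*k))
y(3)² = ((3 + 3)/(2*(1 + 3)))² = ((½)*6/4)² = ((½)*(¼)*6)² = (¾)² = 9/16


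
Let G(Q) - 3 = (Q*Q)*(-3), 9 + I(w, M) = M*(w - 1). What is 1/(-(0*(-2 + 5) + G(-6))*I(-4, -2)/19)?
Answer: 19/105 ≈ 0.18095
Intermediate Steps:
I(w, M) = -9 + M*(-1 + w) (I(w, M) = -9 + M*(w - 1) = -9 + M*(-1 + w))
G(Q) = 3 - 3*Q² (G(Q) = 3 + (Q*Q)*(-3) = 3 + Q²*(-3) = 3 - 3*Q²)
1/(-(0*(-2 + 5) + G(-6))*I(-4, -2)/19) = 1/(-(0*(-2 + 5) + (3 - 3*(-6)²))*(-9 - 1*(-2) - 2*(-4))/19) = 1/(-(0*3 + (3 - 3*36))*(-9 + 2 + 8)*(1/19)) = 1/(-(0 + (3 - 108))*1*(1/19)) = 1/(-(0 - 105)/19) = 1/(-(-105)/19) = 1/(-1*(-105/19)) = 1/(105/19) = 19/105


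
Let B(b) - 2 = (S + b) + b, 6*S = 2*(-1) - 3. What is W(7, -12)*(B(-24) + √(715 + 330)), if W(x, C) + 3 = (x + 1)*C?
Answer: 9273/2 - 99*√1045 ≈ 1436.2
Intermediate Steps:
S = -⅚ (S = (2*(-1) - 3)/6 = (-2 - 3)/6 = (⅙)*(-5) = -⅚ ≈ -0.83333)
B(b) = 7/6 + 2*b (B(b) = 2 + ((-⅚ + b) + b) = 2 + (-⅚ + 2*b) = 7/6 + 2*b)
W(x, C) = -3 + C*(1 + x) (W(x, C) = -3 + (x + 1)*C = -3 + (1 + x)*C = -3 + C*(1 + x))
W(7, -12)*(B(-24) + √(715 + 330)) = (-3 - 12 - 12*7)*((7/6 + 2*(-24)) + √(715 + 330)) = (-3 - 12 - 84)*((7/6 - 48) + √1045) = -99*(-281/6 + √1045) = 9273/2 - 99*√1045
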